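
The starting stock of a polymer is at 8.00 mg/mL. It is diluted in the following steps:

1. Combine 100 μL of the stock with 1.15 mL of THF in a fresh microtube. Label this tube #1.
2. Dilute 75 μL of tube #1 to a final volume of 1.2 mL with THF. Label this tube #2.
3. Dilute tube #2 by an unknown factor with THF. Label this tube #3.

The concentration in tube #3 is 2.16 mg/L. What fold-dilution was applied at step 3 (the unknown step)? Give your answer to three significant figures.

18.5-fold

Step 1: 100 μL + 1.15 mL = 1250 μL total → factor 1250/100 = 12.5
Step 2: 75 μL brought to 1.2 mL → factor 1200/75 = 16
Step 3: unknown factor x
Product of known-step factors = 200
Overall factor = 8.00 mg/mL / (2.16 mg/L) = 3703.7
x = 3703.7 / 200 = 18.5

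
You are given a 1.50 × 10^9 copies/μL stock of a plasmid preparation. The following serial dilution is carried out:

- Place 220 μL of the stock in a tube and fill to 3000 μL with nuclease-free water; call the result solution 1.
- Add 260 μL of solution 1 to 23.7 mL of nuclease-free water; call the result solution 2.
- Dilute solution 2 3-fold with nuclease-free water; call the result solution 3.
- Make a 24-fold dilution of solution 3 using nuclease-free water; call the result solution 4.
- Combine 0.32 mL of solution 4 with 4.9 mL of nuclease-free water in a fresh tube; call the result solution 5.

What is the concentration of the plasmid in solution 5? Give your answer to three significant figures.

1.02 × 10^3 copies/μL

Step 1: 220 μL brought to 3000 μL → factor 3000/220 = 13.636
Step 2: 260 μL + 23.7 mL = 23960 μL total → factor 23960/260 = 92.154
Step 3: 3-fold → factor 3
Step 4: 24-fold → factor 24
Step 5: 0.32 mL + 4.9 mL = 5.22 mL total → factor 5.22/0.32 = 16.312
Overall dilution factor = 13.636 × 92.154 × 3 × 24 × 16.312 = 1.4759 × 10^6
Final = 1.50 × 10^9 copies/μL / 1.4759 × 10^6 = 1.02 × 10^3 copies/μL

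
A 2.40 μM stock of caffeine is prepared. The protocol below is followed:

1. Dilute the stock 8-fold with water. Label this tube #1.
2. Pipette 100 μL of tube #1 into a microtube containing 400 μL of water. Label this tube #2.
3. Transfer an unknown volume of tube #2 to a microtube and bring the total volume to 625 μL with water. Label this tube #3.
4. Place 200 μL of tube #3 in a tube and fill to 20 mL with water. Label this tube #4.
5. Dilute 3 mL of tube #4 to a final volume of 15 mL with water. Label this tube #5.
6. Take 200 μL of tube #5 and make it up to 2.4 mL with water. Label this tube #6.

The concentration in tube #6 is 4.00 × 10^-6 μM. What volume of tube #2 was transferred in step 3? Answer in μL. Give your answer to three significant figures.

Step 1: 8-fold → factor 8
Step 2: 100 μL + 400 μL = 500 μL total → factor 500/100 = 5
Step 3: v brought to 625 μL → factor = 625 μL/v
Step 4: 200 μL brought to 20 mL → factor 20000/200 = 100
Step 5: 3 mL brought to 15 mL → factor 15/3 = 5
Step 6: 200 μL brought to 2.4 mL → factor 2400/200 = 12
Product of known-step factors = 2.4 × 10^5
Overall factor = 2.40 μM / (4.00 × 10^-6 μM) = 6 × 10^5
Step-3 factor = 6 × 10^5 / 2.4 × 10^5 = 2.5
v = 625 μL / 2.5 = 250 μL

250 μL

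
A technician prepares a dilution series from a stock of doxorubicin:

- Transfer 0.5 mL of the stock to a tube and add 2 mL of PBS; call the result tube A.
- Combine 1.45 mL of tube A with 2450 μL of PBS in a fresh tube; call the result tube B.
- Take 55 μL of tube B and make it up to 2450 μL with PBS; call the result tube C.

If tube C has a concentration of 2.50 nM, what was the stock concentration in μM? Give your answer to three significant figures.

Step 1: 0.5 mL + 2 mL = 2.5 mL total → factor 2.5/0.5 = 5
Step 2: 1.45 mL + 2450 μL = 3.9 mL total → factor 3.9/1.45 = 2.6897
Step 3: 55 μL brought to 2450 μL → factor 2450/55 = 44.545
Overall dilution factor = 5 × 2.6897 × 44.545 = 599.06
Stock = 2.50 nM × 599.06 = 1498 nM = 1.50 μM

1.50 μM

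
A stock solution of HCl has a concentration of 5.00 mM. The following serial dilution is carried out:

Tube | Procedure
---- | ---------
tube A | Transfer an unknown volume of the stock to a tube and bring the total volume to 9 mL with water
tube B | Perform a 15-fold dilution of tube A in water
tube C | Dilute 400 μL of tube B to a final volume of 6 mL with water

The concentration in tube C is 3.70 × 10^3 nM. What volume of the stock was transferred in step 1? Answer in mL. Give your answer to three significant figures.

Step 1: v brought to 9 mL → factor = 9 mL/v
Step 2: 15-fold → factor 15
Step 3: 400 μL brought to 6 mL → factor 6000/400 = 15
Product of known-step factors = 225
Overall factor = 5.00 mM / (3.70 × 10^3 nM) = 1351.4
Step-1 factor = 1351.4 / 225 = 6.006
v = 9 mL / 6.006 = 1.50 mL

1.50 mL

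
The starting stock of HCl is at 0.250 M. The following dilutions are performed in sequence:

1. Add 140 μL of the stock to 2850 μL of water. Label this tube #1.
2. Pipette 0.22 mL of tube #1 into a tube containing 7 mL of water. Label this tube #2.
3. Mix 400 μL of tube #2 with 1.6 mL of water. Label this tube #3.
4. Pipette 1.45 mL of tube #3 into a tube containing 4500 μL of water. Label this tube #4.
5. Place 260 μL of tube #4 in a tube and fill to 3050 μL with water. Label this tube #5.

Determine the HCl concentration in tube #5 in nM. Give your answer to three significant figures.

1.48 × 10^3 nM

Step 1: 140 μL + 2850 μL = 2990 μL total → factor 2990/140 = 21.357
Step 2: 0.22 mL + 7 mL = 7.22 mL total → factor 7.22/0.22 = 32.818
Step 3: 400 μL + 1.6 mL = 2000 μL total → factor 2000/400 = 5
Step 4: 1.45 mL + 4500 μL = 5.95 mL total → factor 5.95/1.45 = 4.1034
Step 5: 260 μL brought to 3050 μL → factor 3050/260 = 11.731
Overall dilution factor = 21.357 × 32.818 × 5 × 4.1034 × 11.731 = 1.687 × 10^5
Final = 0.250 M / 1.687 × 10^5 = 1.482 × 10^-6 M = 1.48 × 10^3 nM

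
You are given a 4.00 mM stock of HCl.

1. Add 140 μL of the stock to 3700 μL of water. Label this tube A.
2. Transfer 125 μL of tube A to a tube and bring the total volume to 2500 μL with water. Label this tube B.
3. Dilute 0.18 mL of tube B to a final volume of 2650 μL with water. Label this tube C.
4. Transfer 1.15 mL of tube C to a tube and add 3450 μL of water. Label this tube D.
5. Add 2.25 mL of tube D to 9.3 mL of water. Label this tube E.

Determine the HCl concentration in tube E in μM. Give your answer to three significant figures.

Step 1: 140 μL + 3700 μL = 3840 μL total → factor 3840/140 = 27.429
Step 2: 125 μL brought to 2500 μL → factor 2500/125 = 20
Step 3: 0.18 mL brought to 2650 μL → factor 2.65/0.18 = 14.722
Step 4: 1.15 mL + 3450 μL = 4.6 mL total → factor 4.6/1.15 = 4
Step 5: 2.25 mL + 9.3 mL = 11.55 mL total → factor 11.55/2.25 = 5.1333
Overall dilution factor = 27.429 × 20 × 14.722 × 4 × 5.1333 = 1.6583 × 10^5
Final = 4.00 mM / 1.6583 × 10^5 = 2.412 × 10^-5 mM = 0.0241 μM

0.0241 μM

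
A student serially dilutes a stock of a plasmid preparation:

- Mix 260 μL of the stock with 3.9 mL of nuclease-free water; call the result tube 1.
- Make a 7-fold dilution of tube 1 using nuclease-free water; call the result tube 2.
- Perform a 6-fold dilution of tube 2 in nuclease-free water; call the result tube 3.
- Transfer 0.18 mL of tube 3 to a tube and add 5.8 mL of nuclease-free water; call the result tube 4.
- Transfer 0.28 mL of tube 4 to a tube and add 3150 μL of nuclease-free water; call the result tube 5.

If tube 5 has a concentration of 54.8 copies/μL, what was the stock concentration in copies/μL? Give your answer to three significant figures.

1.50 × 10^7 copies/μL

Step 1: 260 μL + 3.9 mL = 4160 μL total → factor 4160/260 = 16
Step 2: 7-fold → factor 7
Step 3: 6-fold → factor 6
Step 4: 0.18 mL + 5.8 mL = 5.98 mL total → factor 5.98/0.18 = 33.222
Step 5: 0.28 mL + 3150 μL = 3.43 mL total → factor 3.43/0.28 = 12.25
Overall dilution factor = 16 × 7 × 6 × 33.222 × 12.25 = 2.7349 × 10^5
Stock = 54.8 copies/μL × 2.7349 × 10^5 = 1.50 × 10^7 copies/μL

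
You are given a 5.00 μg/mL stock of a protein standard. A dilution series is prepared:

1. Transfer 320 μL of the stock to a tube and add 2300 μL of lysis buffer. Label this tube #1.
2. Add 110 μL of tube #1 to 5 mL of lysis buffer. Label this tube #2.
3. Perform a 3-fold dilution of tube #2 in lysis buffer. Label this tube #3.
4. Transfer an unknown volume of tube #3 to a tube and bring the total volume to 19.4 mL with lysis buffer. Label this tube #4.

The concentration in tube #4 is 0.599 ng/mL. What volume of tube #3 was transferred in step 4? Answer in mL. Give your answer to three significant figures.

2.65 mL

Step 1: 320 μL + 2300 μL = 2620 μL total → factor 2620/320 = 8.1875
Step 2: 110 μL + 5 mL = 5110 μL total → factor 5110/110 = 46.455
Step 3: 3-fold → factor 3
Step 4: v brought to 19.4 mL → factor = 19.4 mL/v
Product of known-step factors = 1141
Overall factor = 5.00 μg/mL / (0.599 ng/mL) = 8347.2
Step-4 factor = 8347.2 / 1141 = 7.3155
v = 19.4 mL / 7.3155 = 2.65 mL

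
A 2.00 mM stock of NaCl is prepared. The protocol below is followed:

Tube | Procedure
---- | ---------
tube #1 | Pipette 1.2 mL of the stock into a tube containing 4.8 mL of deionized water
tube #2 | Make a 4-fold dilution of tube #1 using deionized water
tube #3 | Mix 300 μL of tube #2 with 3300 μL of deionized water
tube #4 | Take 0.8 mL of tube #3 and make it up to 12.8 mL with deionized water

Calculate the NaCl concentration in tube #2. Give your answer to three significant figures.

Step 1: 1.2 mL + 4.8 mL = 6 mL total → factor 6/1.2 = 5
Step 2: 4-fold → factor 4
Dilution factor through tube #2 = 5 × 4 = 20
[tube #2] = 2.00 mM / 20 = 0.100 mM

0.100 mM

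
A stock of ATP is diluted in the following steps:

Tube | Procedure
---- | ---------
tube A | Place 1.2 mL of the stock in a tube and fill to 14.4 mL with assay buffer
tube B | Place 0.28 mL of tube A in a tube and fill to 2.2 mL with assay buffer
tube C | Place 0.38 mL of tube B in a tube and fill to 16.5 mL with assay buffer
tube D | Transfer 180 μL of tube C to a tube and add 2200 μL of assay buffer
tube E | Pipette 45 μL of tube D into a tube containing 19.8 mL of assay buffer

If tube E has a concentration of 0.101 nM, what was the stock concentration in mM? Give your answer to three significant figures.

Step 1: 1.2 mL brought to 14.4 mL → factor 14.4/1.2 = 12
Step 2: 0.28 mL brought to 2.2 mL → factor 2.2/0.28 = 7.8571
Step 3: 0.38 mL brought to 16.5 mL → factor 16.5/0.38 = 43.421
Step 4: 180 μL + 2200 μL = 2380 μL total → factor 2380/180 = 13.222
Step 5: 45 μL + 19.8 mL = 19845 μL total → factor 19845/45 = 441
Overall dilution factor = 12 × 7.8571 × 43.421 × 13.222 × 441 = 2.3872 × 10^7
Stock = 0.101 nM × 2.3872 × 10^7 = 2.411 × 10^6 nM = 2.41 mM

2.41 mM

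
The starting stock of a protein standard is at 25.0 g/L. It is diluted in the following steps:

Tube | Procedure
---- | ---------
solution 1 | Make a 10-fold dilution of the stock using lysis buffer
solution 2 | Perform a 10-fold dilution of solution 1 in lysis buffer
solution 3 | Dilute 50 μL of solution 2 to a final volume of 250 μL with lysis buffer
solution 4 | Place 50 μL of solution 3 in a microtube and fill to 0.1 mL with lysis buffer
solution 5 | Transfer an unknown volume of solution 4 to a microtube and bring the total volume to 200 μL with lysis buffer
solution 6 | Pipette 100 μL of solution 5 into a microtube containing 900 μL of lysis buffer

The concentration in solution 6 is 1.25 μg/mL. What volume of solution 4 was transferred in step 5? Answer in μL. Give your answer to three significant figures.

Step 1: 10-fold → factor 10
Step 2: 10-fold → factor 10
Step 3: 50 μL brought to 250 μL → factor 250/50 = 5
Step 4: 50 μL brought to 0.1 mL → factor 100/50 = 2
Step 5: v brought to 200 μL → factor = 200 μL/v
Step 6: 100 μL + 900 μL = 1000 μL total → factor 1000/100 = 10
Product of known-step factors = 10000
Overall factor = 25.0 g/L / (1.25 μg/mL) = 20000
Step-5 factor = 20000 / 10000 = 2
v = 200 μL / 2 = 100 μL

100 μL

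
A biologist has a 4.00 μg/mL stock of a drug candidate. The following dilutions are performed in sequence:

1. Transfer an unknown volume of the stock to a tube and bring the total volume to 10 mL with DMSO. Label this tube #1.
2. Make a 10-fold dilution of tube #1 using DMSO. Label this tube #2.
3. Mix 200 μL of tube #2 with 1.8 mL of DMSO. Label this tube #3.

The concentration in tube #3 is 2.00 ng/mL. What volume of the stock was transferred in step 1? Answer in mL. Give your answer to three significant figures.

0.500 mL

Step 1: v brought to 10 mL → factor = 10 mL/v
Step 2: 10-fold → factor 10
Step 3: 200 μL + 1.8 mL = 2000 μL total → factor 2000/200 = 10
Product of known-step factors = 100
Overall factor = 4.00 μg/mL / (2.00 ng/mL) = 2000
Step-1 factor = 2000 / 100 = 20
v = 10 mL / 20 = 0.500 mL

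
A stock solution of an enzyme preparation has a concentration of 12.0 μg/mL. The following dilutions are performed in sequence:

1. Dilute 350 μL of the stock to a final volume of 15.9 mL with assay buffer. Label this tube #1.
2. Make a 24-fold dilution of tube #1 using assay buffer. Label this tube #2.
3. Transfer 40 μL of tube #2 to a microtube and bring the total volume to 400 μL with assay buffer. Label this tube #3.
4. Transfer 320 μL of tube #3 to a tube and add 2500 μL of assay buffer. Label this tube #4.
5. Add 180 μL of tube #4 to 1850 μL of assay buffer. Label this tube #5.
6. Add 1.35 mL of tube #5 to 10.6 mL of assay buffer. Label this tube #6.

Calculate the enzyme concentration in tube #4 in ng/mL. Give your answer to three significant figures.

0.125 ng/mL

Step 1: 350 μL brought to 15.9 mL → factor 15900/350 = 45.429
Step 2: 24-fold → factor 24
Step 3: 40 μL brought to 400 μL → factor 400/40 = 10
Step 4: 320 μL + 2500 μL = 2820 μL total → factor 2820/320 = 8.8125
Dilution factor through tube #4 = 45.429 × 24 × 10 × 8.8125 = 96081
[tube #4] = 12.0 μg/mL / 96081 = 0.0001249 μg/mL = 0.125 ng/mL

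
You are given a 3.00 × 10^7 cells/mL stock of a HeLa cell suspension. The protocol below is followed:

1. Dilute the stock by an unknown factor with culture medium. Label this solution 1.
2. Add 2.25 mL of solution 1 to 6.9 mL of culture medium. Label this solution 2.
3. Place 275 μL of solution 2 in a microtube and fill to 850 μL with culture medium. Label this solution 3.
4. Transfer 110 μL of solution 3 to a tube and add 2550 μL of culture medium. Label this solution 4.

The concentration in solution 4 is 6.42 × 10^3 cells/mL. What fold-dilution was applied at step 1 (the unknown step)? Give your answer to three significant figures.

15.4-fold

Step 1: unknown factor x
Step 2: 2.25 mL + 6.9 mL = 9.15 mL total → factor 9.15/2.25 = 4.0667
Step 3: 275 μL brought to 850 μL → factor 850/275 = 3.0909
Step 4: 110 μL + 2550 μL = 2660 μL total → factor 2660/110 = 24.182
Product of known-step factors = 303.96
Overall factor = 3.00 × 10^7 cells/mL / (6.42 × 10^3 cells/mL) = 4672.9
x = 4672.9 / 303.96 = 15.4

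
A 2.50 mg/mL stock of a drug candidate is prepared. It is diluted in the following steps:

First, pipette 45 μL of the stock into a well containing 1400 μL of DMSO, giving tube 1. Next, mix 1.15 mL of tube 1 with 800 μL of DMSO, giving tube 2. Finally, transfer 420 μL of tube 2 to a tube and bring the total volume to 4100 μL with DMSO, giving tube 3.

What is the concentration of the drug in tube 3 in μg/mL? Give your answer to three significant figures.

4.70 μg/mL

Step 1: 45 μL + 1400 μL = 1445 μL total → factor 1445/45 = 32.111
Step 2: 1.15 mL + 800 μL = 1.95 mL total → factor 1.95/1.15 = 1.6957
Step 3: 420 μL brought to 4100 μL → factor 4100/420 = 9.7619
Overall dilution factor = 32.111 × 1.6957 × 9.7619 = 531.53
Final = 2.50 mg/mL / 531.53 = 0.004703 mg/mL = 4.70 μg/mL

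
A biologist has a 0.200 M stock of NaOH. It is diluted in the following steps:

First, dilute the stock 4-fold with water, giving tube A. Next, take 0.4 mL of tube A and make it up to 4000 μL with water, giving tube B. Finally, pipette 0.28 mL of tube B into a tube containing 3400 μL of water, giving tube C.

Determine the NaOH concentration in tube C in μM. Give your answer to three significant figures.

Step 1: 4-fold → factor 4
Step 2: 0.4 mL brought to 4000 μL → factor 4/0.4 = 10
Step 3: 0.28 mL + 3400 μL = 3.68 mL total → factor 3.68/0.28 = 13.143
Overall dilution factor = 4 × 10 × 13.143 = 525.71
Final = 0.200 M / 525.71 = 0.0003804 M = 380 μM

380 μM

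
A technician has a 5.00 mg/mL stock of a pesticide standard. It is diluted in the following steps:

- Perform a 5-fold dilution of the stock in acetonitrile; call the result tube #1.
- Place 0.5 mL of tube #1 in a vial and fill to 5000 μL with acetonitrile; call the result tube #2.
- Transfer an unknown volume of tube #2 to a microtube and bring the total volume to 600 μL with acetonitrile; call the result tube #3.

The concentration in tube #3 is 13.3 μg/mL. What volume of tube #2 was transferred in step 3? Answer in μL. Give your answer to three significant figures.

79.8 μL

Step 1: 5-fold → factor 5
Step 2: 0.5 mL brought to 5000 μL → factor 5/0.5 = 10
Step 3: v brought to 600 μL → factor = 600 μL/v
Product of known-step factors = 50
Overall factor = 5.00 mg/mL / (13.3 μg/mL) = 375.94
Step-3 factor = 375.94 / 50 = 7.5188
v = 600 μL / 7.5188 = 79.8 μL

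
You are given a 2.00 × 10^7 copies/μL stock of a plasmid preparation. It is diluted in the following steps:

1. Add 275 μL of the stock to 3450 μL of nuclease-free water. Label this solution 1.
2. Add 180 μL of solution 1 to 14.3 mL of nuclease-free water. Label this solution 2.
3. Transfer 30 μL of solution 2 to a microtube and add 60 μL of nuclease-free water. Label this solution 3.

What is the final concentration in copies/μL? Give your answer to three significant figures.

Step 1: 275 μL + 3450 μL = 3725 μL total → factor 3725/275 = 13.545
Step 2: 180 μL + 14.3 mL = 14480 μL total → factor 14480/180 = 80.444
Step 3: 30 μL + 60 μL = 90 μL total → factor 90/30 = 3
Overall dilution factor = 13.545 × 80.444 × 3 = 3269
Final = 2.00 × 10^7 copies/μL / 3269 = 6.12 × 10^3 copies/μL

6.12 × 10^3 copies/μL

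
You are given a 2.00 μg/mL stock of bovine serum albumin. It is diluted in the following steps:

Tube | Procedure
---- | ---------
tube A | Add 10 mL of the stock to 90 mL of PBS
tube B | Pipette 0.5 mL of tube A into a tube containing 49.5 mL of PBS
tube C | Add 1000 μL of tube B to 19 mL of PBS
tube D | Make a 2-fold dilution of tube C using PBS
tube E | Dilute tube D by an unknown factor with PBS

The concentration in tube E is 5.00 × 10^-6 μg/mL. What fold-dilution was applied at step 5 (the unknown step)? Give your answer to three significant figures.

Step 1: 10 mL + 90 mL = 100 mL total → factor 100/10 = 10
Step 2: 0.5 mL + 49.5 mL = 50 mL total → factor 50/0.5 = 100
Step 3: 1000 μL + 19 mL = 20000 μL total → factor 20000/1000 = 20
Step 4: 2-fold → factor 2
Step 5: unknown factor x
Product of known-step factors = 40000
Overall factor = 2.00 μg/mL / (5.00 × 10^-6 μg/mL) = 4 × 10^5
x = 4 × 10^5 / 40000 = 10.0

10.0-fold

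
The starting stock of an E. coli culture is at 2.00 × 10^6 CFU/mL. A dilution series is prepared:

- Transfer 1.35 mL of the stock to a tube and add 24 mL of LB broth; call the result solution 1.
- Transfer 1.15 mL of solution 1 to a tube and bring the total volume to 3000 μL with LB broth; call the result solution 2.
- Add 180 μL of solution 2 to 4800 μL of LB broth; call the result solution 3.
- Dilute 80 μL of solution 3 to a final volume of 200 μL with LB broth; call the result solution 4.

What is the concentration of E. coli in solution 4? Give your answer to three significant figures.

590 CFU/mL

Step 1: 1.35 mL + 24 mL = 25.35 mL total → factor 25.35/1.35 = 18.778
Step 2: 1.15 mL brought to 3000 μL → factor 3/1.15 = 2.6087
Step 3: 180 μL + 4800 μL = 4980 μL total → factor 4980/180 = 27.667
Step 4: 80 μL brought to 200 μL → factor 200/80 = 2.5
Dilution factor through solution 4 = 18.778 × 2.6087 × 27.667 × 2.5 = 3388.2
[solution 4] = 2.00 × 10^6 CFU/mL / 3388.2 = 590 CFU/mL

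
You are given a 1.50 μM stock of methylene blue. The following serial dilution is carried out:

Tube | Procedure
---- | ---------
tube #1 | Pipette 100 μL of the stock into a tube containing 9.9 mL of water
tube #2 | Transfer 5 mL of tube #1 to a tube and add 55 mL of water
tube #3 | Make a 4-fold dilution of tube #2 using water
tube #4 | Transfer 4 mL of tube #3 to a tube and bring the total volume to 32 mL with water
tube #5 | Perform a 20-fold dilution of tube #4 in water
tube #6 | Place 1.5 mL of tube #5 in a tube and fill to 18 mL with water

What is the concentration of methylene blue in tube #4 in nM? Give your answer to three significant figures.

Step 1: 100 μL + 9.9 mL = 10000 μL total → factor 10000/100 = 100
Step 2: 5 mL + 55 mL = 60 mL total → factor 60/5 = 12
Step 3: 4-fold → factor 4
Step 4: 4 mL brought to 32 mL → factor 32/4 = 8
Dilution factor through tube #4 = 100 × 12 × 4 × 8 = 38400
[tube #4] = 1.50 μM / 38400 = 3.906 × 10^-5 μM = 0.0391 nM

0.0391 nM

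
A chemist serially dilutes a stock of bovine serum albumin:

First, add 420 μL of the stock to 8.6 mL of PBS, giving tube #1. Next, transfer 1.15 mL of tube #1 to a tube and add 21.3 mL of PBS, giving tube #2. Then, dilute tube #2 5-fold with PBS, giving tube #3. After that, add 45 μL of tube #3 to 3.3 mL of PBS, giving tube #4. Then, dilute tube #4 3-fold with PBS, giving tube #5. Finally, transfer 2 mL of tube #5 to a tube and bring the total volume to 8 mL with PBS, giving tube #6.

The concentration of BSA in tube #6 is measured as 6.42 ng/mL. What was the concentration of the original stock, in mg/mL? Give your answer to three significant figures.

12.0 mg/mL

Step 1: 420 μL + 8.6 mL = 9020 μL total → factor 9020/420 = 21.476
Step 2: 1.15 mL + 21.3 mL = 22.45 mL total → factor 22.45/1.15 = 19.522
Step 3: 5-fold → factor 5
Step 4: 45 μL + 3.3 mL = 3345 μL total → factor 3345/45 = 74.333
Step 5: 3-fold → factor 3
Step 6: 2 mL brought to 8 mL → factor 8/2 = 4
Overall dilution factor = 21.476 × 19.522 × 5 × 74.333 × 3 × 4 = 1.8699 × 10^6
Stock = 6.42 ng/mL × 1.8699 × 10^6 = 1.200 × 10^7 ng/mL = 12.0 mg/mL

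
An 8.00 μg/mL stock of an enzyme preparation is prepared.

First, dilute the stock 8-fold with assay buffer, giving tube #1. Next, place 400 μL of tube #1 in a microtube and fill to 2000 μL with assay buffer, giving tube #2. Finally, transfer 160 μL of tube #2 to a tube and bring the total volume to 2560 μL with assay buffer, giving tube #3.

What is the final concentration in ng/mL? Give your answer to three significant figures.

12.5 ng/mL

Step 1: 8-fold → factor 8
Step 2: 400 μL brought to 2000 μL → factor 2000/400 = 5
Step 3: 160 μL brought to 2560 μL → factor 2560/160 = 16
Overall dilution factor = 8 × 5 × 16 = 640
Final = 8.00 μg/mL / 640 = 0.01250 μg/mL = 12.5 ng/mL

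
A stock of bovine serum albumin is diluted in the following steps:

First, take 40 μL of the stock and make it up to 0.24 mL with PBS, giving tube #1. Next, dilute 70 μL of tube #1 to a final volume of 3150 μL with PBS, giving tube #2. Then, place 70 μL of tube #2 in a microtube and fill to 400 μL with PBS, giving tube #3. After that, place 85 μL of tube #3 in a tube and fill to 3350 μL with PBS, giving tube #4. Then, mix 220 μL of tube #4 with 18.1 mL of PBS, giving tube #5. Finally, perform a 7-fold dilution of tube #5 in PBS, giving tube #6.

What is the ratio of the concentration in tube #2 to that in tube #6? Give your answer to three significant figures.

Step 1: 40 μL brought to 0.24 mL → factor 240/40 = 6
Step 2: 70 μL brought to 3150 μL → factor 3150/70 = 45
Step 3: 70 μL brought to 400 μL → factor 400/70 = 5.7143
Step 4: 85 μL brought to 3350 μL → factor 3350/85 = 39.412
Step 5: 220 μL + 18.1 mL = 18320 μL total → factor 18320/220 = 83.273
Step 6: 7-fold → factor 7
Dilution factor to tube #2 = 270; to tube #6 = 3.5445 × 10^7
[tube #2]/[tube #6] = (factor to tube #6)/(factor to tube #2) = 3.5445 × 10^7/270 = 1.31 × 10^5

1.31 × 10^5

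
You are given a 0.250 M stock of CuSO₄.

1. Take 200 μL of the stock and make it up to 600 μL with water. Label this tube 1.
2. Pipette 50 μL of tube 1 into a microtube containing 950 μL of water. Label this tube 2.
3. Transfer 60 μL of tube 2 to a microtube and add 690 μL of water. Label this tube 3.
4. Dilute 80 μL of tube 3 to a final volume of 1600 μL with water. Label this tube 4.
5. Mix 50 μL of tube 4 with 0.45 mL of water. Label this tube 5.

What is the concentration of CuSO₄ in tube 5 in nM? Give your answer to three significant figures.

Step 1: 200 μL brought to 600 μL → factor 600/200 = 3
Step 2: 50 μL + 950 μL = 1000 μL total → factor 1000/50 = 20
Step 3: 60 μL + 690 μL = 750 μL total → factor 750/60 = 12.5
Step 4: 80 μL brought to 1600 μL → factor 1600/80 = 20
Step 5: 50 μL + 0.45 mL = 500 μL total → factor 500/50 = 10
Overall dilution factor = 3 × 20 × 12.5 × 20 × 10 = 1.5 × 10^5
Final = 0.250 M / 1.5 × 10^5 = 1.667 × 10^-6 M = 1.67 × 10^3 nM

1.67 × 10^3 nM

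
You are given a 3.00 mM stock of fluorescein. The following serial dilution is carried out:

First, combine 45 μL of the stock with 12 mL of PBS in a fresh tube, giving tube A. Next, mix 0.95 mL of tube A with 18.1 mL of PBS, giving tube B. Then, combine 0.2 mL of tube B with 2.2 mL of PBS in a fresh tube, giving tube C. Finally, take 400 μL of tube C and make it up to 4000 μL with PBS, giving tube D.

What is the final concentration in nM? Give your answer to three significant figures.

4.66 nM

Step 1: 45 μL + 12 mL = 12045 μL total → factor 12045/45 = 267.67
Step 2: 0.95 mL + 18.1 mL = 19.05 mL total → factor 19.05/0.95 = 20.053
Step 3: 0.2 mL + 2.2 mL = 2.4 mL total → factor 2.4/0.2 = 12
Step 4: 400 μL brought to 4000 μL → factor 4000/400 = 10
Overall dilution factor = 267.67 × 20.053 × 12 × 10 = 6.4409 × 10^5
Final = 3.00 mM / 6.4409 × 10^5 = 4.658 × 10^-6 mM = 4.66 nM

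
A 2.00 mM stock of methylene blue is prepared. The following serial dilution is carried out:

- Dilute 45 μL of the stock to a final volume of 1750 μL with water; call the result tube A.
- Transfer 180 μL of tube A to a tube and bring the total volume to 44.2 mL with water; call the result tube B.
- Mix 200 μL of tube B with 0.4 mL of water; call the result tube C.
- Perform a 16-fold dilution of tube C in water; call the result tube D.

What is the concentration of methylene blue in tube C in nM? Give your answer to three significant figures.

Step 1: 45 μL brought to 1750 μL → factor 1750/45 = 38.889
Step 2: 180 μL brought to 44.2 mL → factor 44200/180 = 245.56
Step 3: 200 μL + 0.4 mL = 600 μL total → factor 600/200 = 3
Dilution factor through tube C = 38.889 × 245.56 × 3 = 28648
[tube C] = 2.00 mM / 28648 = 6.981 × 10^-5 mM = 69.8 nM

69.8 nM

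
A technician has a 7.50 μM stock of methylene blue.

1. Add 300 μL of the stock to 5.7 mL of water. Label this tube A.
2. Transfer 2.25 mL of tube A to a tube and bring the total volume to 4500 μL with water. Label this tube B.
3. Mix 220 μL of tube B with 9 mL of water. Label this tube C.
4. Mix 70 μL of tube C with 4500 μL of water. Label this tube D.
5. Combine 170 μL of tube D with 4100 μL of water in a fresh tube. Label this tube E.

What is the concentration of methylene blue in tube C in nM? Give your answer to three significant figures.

Step 1: 300 μL + 5.7 mL = 6000 μL total → factor 6000/300 = 20
Step 2: 2.25 mL brought to 4500 μL → factor 4.5/2.25 = 2
Step 3: 220 μL + 9 mL = 9220 μL total → factor 9220/220 = 41.909
Dilution factor through tube C = 20 × 2 × 41.909 = 1676.4
[tube C] = 7.50 μM / 1676.4 = 0.004474 μM = 4.47 nM

4.47 nM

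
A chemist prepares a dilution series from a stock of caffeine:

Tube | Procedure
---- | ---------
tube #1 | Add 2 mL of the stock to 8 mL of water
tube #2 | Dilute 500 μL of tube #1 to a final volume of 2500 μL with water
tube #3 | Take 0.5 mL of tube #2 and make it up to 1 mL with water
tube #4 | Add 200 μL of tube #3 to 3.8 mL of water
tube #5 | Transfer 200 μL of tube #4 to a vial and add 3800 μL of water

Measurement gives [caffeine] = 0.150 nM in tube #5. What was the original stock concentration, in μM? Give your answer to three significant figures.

3.00 μM

Step 1: 2 mL + 8 mL = 10 mL total → factor 10/2 = 5
Step 2: 500 μL brought to 2500 μL → factor 2500/500 = 5
Step 3: 0.5 mL brought to 1 mL → factor 1/0.5 = 2
Step 4: 200 μL + 3.8 mL = 4000 μL total → factor 4000/200 = 20
Step 5: 200 μL + 3800 μL = 4000 μL total → factor 4000/200 = 20
Overall dilution factor = 5 × 5 × 2 × 20 × 20 = 20000
Stock = 0.150 nM × 20000 = 3000 nM = 3.00 μM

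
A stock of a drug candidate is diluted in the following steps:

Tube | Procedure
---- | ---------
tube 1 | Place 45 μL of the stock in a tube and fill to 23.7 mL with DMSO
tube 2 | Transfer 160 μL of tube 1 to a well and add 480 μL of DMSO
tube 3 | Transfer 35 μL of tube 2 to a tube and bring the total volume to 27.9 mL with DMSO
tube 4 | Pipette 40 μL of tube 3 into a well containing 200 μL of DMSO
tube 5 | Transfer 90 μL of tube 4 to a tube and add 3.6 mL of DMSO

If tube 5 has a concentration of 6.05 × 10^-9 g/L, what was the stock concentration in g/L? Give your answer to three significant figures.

2.50 g/L

Step 1: 45 μL brought to 23.7 mL → factor 23700/45 = 526.67
Step 2: 160 μL + 480 μL = 640 μL total → factor 640/160 = 4
Step 3: 35 μL brought to 27.9 mL → factor 27900/35 = 797.14
Step 4: 40 μL + 200 μL = 240 μL total → factor 240/40 = 6
Step 5: 90 μL + 3.6 mL = 3690 μL total → factor 3690/90 = 41
Overall dilution factor = 526.67 × 4 × 797.14 × 6 × 41 = 4.1311 × 10^8
Stock = 6.05 × 10^-9 g/L × 4.1311 × 10^8 = 2.50 g/L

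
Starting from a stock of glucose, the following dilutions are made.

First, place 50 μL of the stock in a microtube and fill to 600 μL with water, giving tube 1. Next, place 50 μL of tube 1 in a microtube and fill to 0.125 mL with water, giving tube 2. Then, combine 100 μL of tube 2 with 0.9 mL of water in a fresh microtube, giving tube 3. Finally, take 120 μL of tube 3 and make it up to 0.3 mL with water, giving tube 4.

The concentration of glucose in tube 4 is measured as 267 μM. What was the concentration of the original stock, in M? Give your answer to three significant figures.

0.200 M

Step 1: 50 μL brought to 600 μL → factor 600/50 = 12
Step 2: 50 μL brought to 0.125 mL → factor 125/50 = 2.5
Step 3: 100 μL + 0.9 mL = 1000 μL total → factor 1000/100 = 10
Step 4: 120 μL brought to 0.3 mL → factor 300/120 = 2.5
Overall dilution factor = 12 × 2.5 × 10 × 2.5 = 750
Stock = 267 μM × 750 = 2.002 × 10^5 μM = 0.200 M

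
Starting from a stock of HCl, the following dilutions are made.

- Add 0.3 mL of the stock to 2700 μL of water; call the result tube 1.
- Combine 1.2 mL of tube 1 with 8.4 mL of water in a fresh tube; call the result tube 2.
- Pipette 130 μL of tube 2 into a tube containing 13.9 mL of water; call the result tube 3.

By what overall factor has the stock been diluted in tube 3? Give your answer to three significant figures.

Step 1: 0.3 mL + 2700 μL = 3 mL total → factor 3/0.3 = 10
Step 2: 1.2 mL + 8.4 mL = 9.6 mL total → factor 9.6/1.2 = 8
Step 3: 130 μL + 13.9 mL = 14030 μL total → factor 14030/130 = 107.92
Overall dilution factor = 10 × 8 × 107.92 = 8633.8

8.63 × 10^3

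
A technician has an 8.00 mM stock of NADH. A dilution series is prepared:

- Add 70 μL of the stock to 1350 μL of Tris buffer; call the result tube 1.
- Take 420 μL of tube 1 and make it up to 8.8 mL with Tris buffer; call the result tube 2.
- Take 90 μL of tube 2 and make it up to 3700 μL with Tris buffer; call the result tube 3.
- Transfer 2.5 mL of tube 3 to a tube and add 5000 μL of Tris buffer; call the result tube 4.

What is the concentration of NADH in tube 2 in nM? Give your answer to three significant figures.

Step 1: 70 μL + 1350 μL = 1420 μL total → factor 1420/70 = 20.286
Step 2: 420 μL brought to 8.8 mL → factor 8800/420 = 20.952
Dilution factor through tube 2 = 20.286 × 20.952 = 425.03
[tube 2] = 8.00 mM / 425.03 = 0.01882 mM = 1.88 × 10^4 nM

1.88 × 10^4 nM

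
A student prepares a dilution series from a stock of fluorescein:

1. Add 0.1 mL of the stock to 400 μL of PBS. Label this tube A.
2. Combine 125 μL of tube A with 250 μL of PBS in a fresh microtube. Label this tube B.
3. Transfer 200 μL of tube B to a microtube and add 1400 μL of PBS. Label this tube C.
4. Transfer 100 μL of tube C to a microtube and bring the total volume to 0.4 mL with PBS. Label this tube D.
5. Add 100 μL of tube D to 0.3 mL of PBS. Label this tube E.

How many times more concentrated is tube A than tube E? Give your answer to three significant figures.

384

Step 1: 0.1 mL + 400 μL = 0.5 mL total → factor 0.5/0.1 = 5
Step 2: 125 μL + 250 μL = 375 μL total → factor 375/125 = 3
Step 3: 200 μL + 1400 μL = 1600 μL total → factor 1600/200 = 8
Step 4: 100 μL brought to 0.4 mL → factor 400/100 = 4
Step 5: 100 μL + 0.3 mL = 400 μL total → factor 400/100 = 4
Dilution factor to tube A = 5; to tube E = 1920
[tube A]/[tube E] = (factor to tube E)/(factor to tube A) = 1920/5 = 384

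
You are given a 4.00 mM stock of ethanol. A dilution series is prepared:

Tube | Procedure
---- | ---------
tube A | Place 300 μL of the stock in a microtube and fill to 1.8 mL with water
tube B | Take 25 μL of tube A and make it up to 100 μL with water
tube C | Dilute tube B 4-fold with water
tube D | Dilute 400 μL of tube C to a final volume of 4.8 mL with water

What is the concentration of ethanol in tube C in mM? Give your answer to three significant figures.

0.0417 mM

Step 1: 300 μL brought to 1.8 mL → factor 1800/300 = 6
Step 2: 25 μL brought to 100 μL → factor 100/25 = 4
Step 3: 4-fold → factor 4
Dilution factor through tube C = 6 × 4 × 4 = 96
[tube C] = 4.00 mM / 96 = 0.0417 mM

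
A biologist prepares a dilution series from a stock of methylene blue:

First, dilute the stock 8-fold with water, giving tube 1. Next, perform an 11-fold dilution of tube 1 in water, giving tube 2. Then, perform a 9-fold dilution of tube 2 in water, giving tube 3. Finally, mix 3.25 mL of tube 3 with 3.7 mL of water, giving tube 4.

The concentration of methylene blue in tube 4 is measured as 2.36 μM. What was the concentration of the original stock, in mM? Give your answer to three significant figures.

Step 1: 8-fold → factor 8
Step 2: 11-fold → factor 11
Step 3: 9-fold → factor 9
Step 4: 3.25 mL + 3.7 mL = 6.95 mL total → factor 6.95/3.25 = 2.1385
Overall dilution factor = 8 × 11 × 9 × 2.1385 = 1693.7
Stock = 2.36 μM × 1693.7 = 3997 μM = 4.00 mM

4.00 mM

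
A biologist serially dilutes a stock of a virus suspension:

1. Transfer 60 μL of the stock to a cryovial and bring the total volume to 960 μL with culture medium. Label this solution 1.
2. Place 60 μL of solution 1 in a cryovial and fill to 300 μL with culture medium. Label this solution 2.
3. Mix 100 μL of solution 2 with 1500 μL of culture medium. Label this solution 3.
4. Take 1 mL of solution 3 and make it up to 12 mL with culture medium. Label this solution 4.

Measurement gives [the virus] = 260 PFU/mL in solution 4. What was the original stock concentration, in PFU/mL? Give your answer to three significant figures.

3.99 × 10^6 PFU/mL

Step 1: 60 μL brought to 960 μL → factor 960/60 = 16
Step 2: 60 μL brought to 300 μL → factor 300/60 = 5
Step 3: 100 μL + 1500 μL = 1600 μL total → factor 1600/100 = 16
Step 4: 1 mL brought to 12 mL → factor 12/1 = 12
Overall dilution factor = 16 × 5 × 16 × 12 = 15360
Stock = 260 PFU/mL × 15360 = 3.99 × 10^6 PFU/mL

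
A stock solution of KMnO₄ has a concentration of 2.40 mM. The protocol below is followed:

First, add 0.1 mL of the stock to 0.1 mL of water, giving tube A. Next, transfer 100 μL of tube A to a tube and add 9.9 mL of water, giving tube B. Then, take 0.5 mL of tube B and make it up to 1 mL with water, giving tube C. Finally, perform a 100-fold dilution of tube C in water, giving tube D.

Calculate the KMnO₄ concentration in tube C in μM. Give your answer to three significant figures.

6.00 μM

Step 1: 0.1 mL + 0.1 mL = 0.2 mL total → factor 0.2/0.1 = 2
Step 2: 100 μL + 9.9 mL = 10000 μL total → factor 10000/100 = 100
Step 3: 0.5 mL brought to 1 mL → factor 1/0.5 = 2
Dilution factor through tube C = 2 × 100 × 2 = 400
[tube C] = 2.40 mM / 400 = 0.006000 mM = 6.00 μM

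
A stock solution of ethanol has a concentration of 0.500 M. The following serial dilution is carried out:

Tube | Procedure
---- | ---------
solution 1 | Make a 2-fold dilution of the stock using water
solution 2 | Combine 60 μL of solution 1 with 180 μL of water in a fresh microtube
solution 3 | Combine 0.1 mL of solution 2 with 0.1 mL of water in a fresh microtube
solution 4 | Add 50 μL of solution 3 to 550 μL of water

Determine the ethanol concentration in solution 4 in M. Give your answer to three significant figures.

Step 1: 2-fold → factor 2
Step 2: 60 μL + 180 μL = 240 μL total → factor 240/60 = 4
Step 3: 0.1 mL + 0.1 mL = 0.2 mL total → factor 0.2/0.1 = 2
Step 4: 50 μL + 550 μL = 600 μL total → factor 600/50 = 12
Overall dilution factor = 2 × 4 × 2 × 12 = 192
Final = 0.500 M / 192 = 0.00260 M

0.00260 M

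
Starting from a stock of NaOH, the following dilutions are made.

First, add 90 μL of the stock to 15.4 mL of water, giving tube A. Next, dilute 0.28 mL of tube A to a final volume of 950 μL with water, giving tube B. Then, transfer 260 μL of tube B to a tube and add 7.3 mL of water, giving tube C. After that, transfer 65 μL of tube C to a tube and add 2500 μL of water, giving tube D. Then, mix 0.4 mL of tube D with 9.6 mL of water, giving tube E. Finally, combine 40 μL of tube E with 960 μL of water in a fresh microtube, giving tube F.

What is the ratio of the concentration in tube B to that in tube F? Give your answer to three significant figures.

Step 1: 90 μL + 15.4 mL = 15490 μL total → factor 15490/90 = 172.11
Step 2: 0.28 mL brought to 950 μL → factor 0.95/0.28 = 3.3929
Step 3: 260 μL + 7.3 mL = 7560 μL total → factor 7560/260 = 29.077
Step 4: 65 μL + 2500 μL = 2565 μL total → factor 2565/65 = 39.462
Step 5: 0.4 mL + 9.6 mL = 10 mL total → factor 10/0.4 = 25
Step 6: 40 μL + 960 μL = 1000 μL total → factor 1000/40 = 25
Dilution factor to tube B = 583.95; to tube F = 4.1877 × 10^8
[tube B]/[tube F] = (factor to tube F)/(factor to tube B) = 4.1877 × 10^8/583.95 = 7.17 × 10^5

7.17 × 10^5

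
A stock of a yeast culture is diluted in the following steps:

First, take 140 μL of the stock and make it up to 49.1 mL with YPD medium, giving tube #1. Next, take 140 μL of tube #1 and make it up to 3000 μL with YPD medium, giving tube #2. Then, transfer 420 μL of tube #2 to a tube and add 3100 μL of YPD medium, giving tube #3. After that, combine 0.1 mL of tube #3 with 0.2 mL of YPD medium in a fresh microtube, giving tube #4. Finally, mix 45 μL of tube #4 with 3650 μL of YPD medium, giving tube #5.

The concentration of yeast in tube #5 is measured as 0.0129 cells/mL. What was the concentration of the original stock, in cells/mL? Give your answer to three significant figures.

2.00 × 10^5 cells/mL

Step 1: 140 μL brought to 49.1 mL → factor 49100/140 = 350.71
Step 2: 140 μL brought to 3000 μL → factor 3000/140 = 21.429
Step 3: 420 μL + 3100 μL = 3520 μL total → factor 3520/420 = 8.381
Step 4: 0.1 mL + 0.2 mL = 0.3 mL total → factor 0.3/0.1 = 3
Step 5: 45 μL + 3650 μL = 3695 μL total → factor 3695/45 = 82.111
Overall dilution factor = 350.71 × 21.429 × 8.381 × 3 × 82.111 = 1.5515 × 10^7
Stock = 0.0129 cells/mL × 1.5515 × 10^7 = 2.00 × 10^5 cells/mL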